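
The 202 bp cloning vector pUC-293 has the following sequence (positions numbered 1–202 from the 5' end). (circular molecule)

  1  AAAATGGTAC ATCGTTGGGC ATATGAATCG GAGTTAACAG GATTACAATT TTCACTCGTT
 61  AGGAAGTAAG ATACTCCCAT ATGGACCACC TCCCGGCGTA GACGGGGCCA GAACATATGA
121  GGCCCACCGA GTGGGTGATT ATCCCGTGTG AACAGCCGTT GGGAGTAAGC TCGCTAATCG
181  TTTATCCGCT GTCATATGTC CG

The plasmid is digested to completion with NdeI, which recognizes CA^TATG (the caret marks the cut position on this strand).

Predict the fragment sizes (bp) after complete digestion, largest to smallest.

79, 58, 36, 29 bp

NdeI sites (CATATG) start at positions 20, 78, 114, 193.
NdeI cuts after base 2 of each site, so after positions 21, 79, 115, 194.
Circular molecule, 4 cuts → 4 fragments:
  22–79 → 58 bp
  80–115 → 36 bp
  116–194 → 79 bp
  195–202 then 1–21 → 8 + 21 = 29 bp
Sorted largest to smallest: 79, 58, 36, 29 bp.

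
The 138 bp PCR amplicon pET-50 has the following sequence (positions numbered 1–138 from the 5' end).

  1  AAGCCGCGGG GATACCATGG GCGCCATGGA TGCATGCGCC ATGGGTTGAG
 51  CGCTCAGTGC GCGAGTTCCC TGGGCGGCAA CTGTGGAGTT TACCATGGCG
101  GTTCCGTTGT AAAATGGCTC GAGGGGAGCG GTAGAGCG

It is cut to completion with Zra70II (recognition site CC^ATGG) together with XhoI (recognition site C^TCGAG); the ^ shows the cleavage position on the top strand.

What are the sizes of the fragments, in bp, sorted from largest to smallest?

54, 24, 20, 16, 15, 9 bp

Zra70II sites (CCATGG) start at positions 15, 24, 39, 93.
Zra70II cuts after base 2 of each site, so after positions 16, 25, 40, 94.
The XhoI site (CTCGAG) starts at position 118.
XhoI cuts after the first base of each site, so after position 118.
Combined cut positions: 16, 25, 40, 94, 118.
Linear molecule, 5 cuts → 6 fragments:
  1–16 → 16 bp
  17–25 → 9 bp
  26–40 → 15 bp
  41–94 → 54 bp
  95–118 → 24 bp
  119–138 → 20 bp
Sorted largest to smallest: 54, 24, 20, 16, 15, 9 bp.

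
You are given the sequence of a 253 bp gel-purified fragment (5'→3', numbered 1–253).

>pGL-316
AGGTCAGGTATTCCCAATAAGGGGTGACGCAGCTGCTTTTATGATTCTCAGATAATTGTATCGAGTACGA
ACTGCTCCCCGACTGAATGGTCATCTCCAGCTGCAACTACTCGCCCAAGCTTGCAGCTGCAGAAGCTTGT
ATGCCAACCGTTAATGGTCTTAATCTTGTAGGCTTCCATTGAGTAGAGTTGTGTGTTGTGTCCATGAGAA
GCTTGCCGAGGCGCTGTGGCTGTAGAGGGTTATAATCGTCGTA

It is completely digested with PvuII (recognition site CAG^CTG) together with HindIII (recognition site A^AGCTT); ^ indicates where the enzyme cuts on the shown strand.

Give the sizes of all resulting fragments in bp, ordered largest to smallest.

76, 68, 44, 32, 17, 9, 7 bp

PvuII sites (CAGCTG) start at positions 30, 98, 124.
PvuII cuts after base 3 of each site, so after positions 32, 100, 126.
HindIII sites (AAGCTT) start at positions 117, 133, 209.
HindIII cuts after the first base of each site, so after positions 117, 133, 209.
Combined cut positions: 32, 100, 117, 126, 133, 209.
Linear molecule, 6 cuts → 7 fragments:
  1–32 → 32 bp
  33–100 → 68 bp
  101–117 → 17 bp
  118–126 → 9 bp
  127–133 → 7 bp
  134–209 → 76 bp
  210–253 → 44 bp
Sorted largest to smallest: 76, 68, 44, 32, 17, 9, 7 bp.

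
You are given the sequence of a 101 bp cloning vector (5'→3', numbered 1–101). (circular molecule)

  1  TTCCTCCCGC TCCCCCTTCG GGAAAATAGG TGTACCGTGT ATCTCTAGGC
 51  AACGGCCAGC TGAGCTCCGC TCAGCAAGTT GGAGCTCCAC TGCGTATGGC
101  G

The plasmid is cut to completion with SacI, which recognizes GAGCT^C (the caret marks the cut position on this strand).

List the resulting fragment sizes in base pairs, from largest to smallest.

81, 20 bp

SacI sites (GAGCTC) start at positions 62, 82.
SacI cuts after base 5 of each site (before the last base), so after positions 66, 86.
Circular molecule, 2 cuts → 2 fragments:
  67–86 → 20 bp
  87–101 then 1–66 → 15 + 66 = 81 bp
Sorted largest to smallest: 81, 20 bp.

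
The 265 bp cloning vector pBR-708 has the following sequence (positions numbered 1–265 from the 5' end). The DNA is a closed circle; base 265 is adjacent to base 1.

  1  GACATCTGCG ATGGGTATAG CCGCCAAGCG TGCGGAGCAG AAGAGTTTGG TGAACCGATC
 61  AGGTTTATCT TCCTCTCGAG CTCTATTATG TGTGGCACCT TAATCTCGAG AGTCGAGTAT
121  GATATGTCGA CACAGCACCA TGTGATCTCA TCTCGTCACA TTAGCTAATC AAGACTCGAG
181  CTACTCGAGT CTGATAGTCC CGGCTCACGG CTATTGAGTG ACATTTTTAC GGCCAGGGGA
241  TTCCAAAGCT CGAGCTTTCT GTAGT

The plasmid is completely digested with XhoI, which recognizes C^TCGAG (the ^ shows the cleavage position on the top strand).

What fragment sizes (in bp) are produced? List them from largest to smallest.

XhoI sites (CTCGAG) start at positions 75, 105, 175, 184, 249.
XhoI cuts after the first base of each site, so after positions 75, 105, 175, 184, 249.
Circular molecule, 5 cuts → 5 fragments:
  76–105 → 30 bp
  106–175 → 70 bp
  176–184 → 9 bp
  185–249 → 65 bp
  250–265 then 1–75 → 16 + 75 = 91 bp
Sorted largest to smallest: 91, 70, 65, 30, 9 bp.

91, 70, 65, 30, 9 bp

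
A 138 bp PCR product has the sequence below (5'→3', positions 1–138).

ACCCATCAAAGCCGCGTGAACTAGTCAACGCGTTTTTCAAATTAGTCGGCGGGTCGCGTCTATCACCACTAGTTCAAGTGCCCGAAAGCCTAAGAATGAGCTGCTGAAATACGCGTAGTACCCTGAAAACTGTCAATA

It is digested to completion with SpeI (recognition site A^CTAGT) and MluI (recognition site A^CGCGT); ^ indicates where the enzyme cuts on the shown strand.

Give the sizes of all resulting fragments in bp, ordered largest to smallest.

43, 40, 27, 20, 8 bp

SpeI sites (ACTAGT) start at positions 20, 68.
SpeI cuts after the first base of each site, so after positions 20, 68.
MluI sites (ACGCGT) start at positions 28, 111.
MluI cuts after the first base of each site, so after positions 28, 111.
Combined cut positions: 20, 28, 68, 111.
Linear molecule, 4 cuts → 5 fragments:
  1–20 → 20 bp
  21–28 → 8 bp
  29–68 → 40 bp
  69–111 → 43 bp
  112–138 → 27 bp
Sorted largest to smallest: 43, 40, 27, 20, 8 bp.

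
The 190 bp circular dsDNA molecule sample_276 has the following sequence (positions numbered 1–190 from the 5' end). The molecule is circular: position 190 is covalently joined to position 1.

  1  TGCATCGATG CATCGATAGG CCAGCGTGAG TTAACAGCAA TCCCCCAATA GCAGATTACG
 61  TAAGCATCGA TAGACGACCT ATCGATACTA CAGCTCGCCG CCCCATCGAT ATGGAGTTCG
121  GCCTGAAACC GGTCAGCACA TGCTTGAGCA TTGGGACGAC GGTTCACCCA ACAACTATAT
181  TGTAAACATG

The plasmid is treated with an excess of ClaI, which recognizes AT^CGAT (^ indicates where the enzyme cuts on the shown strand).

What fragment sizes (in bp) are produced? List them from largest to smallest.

ClaI sites (ATCGAT) start at positions 4, 12, 66, 81, 105.
ClaI cuts after base 2 of each site, so after positions 5, 13, 67, 82, 106.
Circular molecule, 5 cuts → 5 fragments:
  6–13 → 8 bp
  14–67 → 54 bp
  68–82 → 15 bp
  83–106 → 24 bp
  107–190 then 1–5 → 84 + 5 = 89 bp
Sorted largest to smallest: 89, 54, 24, 15, 8 bp.

89, 54, 24, 15, 8 bp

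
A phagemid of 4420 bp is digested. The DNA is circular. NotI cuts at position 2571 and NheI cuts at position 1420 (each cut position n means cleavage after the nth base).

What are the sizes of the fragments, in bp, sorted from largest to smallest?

Combined cut positions (sorted): 1420, 2571.
Circular molecule, 2 cuts → 2 fragments:
  2571 − 1420 = 1151 bp
  wrap: 4420 − 2571 + 1420 = 3269 bp
Sorted largest to smallest: 3269, 1151 bp.

3269, 1151 bp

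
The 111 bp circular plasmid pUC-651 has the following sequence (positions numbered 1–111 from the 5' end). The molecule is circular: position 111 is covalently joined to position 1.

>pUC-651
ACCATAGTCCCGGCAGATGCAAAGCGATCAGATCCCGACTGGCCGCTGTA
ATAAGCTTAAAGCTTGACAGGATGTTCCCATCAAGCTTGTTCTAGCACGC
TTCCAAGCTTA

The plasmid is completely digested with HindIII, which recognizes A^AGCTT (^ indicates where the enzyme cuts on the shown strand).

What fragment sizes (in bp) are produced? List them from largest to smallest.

59, 23, 22, 7 bp

HindIII sites (AAGCTT) start at positions 53, 60, 83, 105.
HindIII cuts after the first base of each site, so after positions 53, 60, 83, 105.
Circular molecule, 4 cuts → 4 fragments:
  54–60 → 7 bp
  61–83 → 23 bp
  84–105 → 22 bp
  106–111 then 1–53 → 6 + 53 = 59 bp
Sorted largest to smallest: 59, 23, 22, 7 bp.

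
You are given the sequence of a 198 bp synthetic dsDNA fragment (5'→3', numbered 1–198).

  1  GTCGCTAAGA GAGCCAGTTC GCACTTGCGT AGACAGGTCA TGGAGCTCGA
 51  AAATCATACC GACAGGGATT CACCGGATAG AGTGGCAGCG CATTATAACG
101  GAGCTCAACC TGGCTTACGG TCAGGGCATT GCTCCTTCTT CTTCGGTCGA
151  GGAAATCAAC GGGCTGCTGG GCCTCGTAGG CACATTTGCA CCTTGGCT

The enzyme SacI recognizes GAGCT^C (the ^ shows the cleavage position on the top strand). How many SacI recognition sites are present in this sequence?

2

GAGCTC occurs starting at positions 43, 101.
SacI cuts at 2 sites.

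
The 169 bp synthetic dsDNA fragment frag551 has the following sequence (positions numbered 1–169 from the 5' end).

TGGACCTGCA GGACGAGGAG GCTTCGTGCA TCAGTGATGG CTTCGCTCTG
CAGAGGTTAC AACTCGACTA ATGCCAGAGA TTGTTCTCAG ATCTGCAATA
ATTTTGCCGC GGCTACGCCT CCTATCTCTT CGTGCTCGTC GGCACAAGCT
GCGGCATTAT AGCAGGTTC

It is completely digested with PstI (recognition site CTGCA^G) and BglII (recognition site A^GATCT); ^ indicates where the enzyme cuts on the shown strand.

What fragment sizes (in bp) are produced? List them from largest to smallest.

80, 42, 37, 10 bp

PstI sites (CTGCAG) start at positions 6, 48.
PstI cuts after base 5 of each site (before the last base), so after positions 10, 52.
The BglII site (AGATCT) starts at position 89.
BglII cuts after the first base of each site, so after position 89.
Combined cut positions: 10, 52, 89.
Linear molecule, 3 cuts → 4 fragments:
  1–10 → 10 bp
  11–52 → 42 bp
  53–89 → 37 bp
  90–169 → 80 bp
Sorted largest to smallest: 80, 42, 37, 10 bp.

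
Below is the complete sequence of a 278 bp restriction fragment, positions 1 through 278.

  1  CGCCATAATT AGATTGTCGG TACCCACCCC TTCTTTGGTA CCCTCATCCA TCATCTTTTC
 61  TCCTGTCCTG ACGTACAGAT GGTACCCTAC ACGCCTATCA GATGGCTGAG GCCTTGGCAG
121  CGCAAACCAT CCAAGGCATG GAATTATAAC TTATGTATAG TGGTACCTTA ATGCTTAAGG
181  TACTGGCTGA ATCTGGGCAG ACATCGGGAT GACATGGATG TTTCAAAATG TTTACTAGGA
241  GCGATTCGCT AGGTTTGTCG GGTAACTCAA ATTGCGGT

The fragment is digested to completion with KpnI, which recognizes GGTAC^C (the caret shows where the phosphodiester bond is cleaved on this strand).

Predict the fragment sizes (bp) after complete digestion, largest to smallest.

KpnI sites (GGTACC) start at positions 19, 37, 81, 162.
KpnI cuts after base 5 of each site (before the last base), so after positions 23, 41, 85, 166.
Linear molecule, 4 cuts → 5 fragments:
  1–23 → 23 bp
  24–41 → 18 bp
  42–85 → 44 bp
  86–166 → 81 bp
  167–278 → 112 bp
Sorted largest to smallest: 112, 81, 44, 23, 18 bp.

112, 81, 44, 23, 18 bp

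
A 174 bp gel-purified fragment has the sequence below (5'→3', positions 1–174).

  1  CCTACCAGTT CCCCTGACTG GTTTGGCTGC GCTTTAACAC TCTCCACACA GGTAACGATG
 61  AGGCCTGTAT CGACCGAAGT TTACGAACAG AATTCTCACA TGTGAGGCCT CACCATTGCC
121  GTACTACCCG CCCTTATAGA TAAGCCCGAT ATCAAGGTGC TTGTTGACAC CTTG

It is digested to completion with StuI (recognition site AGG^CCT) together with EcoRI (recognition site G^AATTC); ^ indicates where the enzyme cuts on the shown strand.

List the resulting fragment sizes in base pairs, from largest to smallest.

67, 63, 27, 17 bp

StuI sites (AGGCCT) start at positions 61, 105.
StuI cuts after base 3 of each site, so after positions 63, 107.
The EcoRI site (GAATTC) starts at position 90.
EcoRI cuts after the first base of each site, so after position 90.
Combined cut positions: 63, 90, 107.
Linear molecule, 3 cuts → 4 fragments:
  1–63 → 63 bp
  64–90 → 27 bp
  91–107 → 17 bp
  108–174 → 67 bp
Sorted largest to smallest: 67, 63, 27, 17 bp.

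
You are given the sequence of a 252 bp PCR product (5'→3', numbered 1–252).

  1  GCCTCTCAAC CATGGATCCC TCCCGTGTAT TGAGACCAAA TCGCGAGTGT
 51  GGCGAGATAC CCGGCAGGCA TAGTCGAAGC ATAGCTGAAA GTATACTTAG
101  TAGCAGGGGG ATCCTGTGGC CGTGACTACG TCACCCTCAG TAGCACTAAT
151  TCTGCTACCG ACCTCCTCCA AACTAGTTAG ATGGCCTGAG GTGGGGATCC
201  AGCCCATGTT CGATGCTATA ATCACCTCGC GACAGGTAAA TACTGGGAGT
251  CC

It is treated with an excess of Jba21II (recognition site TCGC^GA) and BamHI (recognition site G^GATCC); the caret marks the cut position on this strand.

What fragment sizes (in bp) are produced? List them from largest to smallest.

Jba21II sites (TCGCGA) start at positions 41, 227.
Jba21II cuts after base 4 of each site, so after positions 44, 230.
BamHI sites (GGATCC) start at positions 14, 109, 195.
BamHI cuts after the first base of each site, so after positions 14, 109, 195.
Combined cut positions: 14, 44, 109, 195, 230.
Linear molecule, 5 cuts → 6 fragments:
  1–14 → 14 bp
  15–44 → 30 bp
  45–109 → 65 bp
  110–195 → 86 bp
  196–230 → 35 bp
  231–252 → 22 bp
Sorted largest to smallest: 86, 65, 35, 30, 22, 14 bp.

86, 65, 35, 30, 22, 14 bp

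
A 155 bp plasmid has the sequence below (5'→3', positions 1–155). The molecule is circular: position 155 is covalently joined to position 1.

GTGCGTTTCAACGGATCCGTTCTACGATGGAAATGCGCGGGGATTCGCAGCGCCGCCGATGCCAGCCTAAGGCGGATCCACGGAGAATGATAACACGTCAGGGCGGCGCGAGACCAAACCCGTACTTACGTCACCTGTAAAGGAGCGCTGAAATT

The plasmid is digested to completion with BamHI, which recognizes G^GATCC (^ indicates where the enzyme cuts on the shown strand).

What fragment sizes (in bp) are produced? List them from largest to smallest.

94, 61 bp

BamHI sites (GGATCC) start at positions 13, 74.
BamHI cuts after the first base of each site, so after positions 13, 74.
Circular molecule, 2 cuts → 2 fragments:
  14–74 → 61 bp
  75–155 then 1–13 → 81 + 13 = 94 bp
Sorted largest to smallest: 94, 61 bp.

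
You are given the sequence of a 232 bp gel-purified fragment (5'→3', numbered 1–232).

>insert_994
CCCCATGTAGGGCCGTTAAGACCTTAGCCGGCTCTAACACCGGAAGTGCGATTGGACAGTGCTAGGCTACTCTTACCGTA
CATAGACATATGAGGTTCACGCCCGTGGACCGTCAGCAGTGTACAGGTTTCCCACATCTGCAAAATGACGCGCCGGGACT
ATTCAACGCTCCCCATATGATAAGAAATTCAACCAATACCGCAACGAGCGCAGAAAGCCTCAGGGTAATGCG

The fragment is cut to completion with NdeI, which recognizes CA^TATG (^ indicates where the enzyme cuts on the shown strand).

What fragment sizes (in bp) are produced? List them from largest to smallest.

88, 87, 57 bp

NdeI sites (CATATG) start at positions 87, 174.
NdeI cuts after base 2 of each site, so after positions 88, 175.
Linear molecule, 2 cuts → 3 fragments:
  1–88 → 88 bp
  89–175 → 87 bp
  176–232 → 57 bp
Sorted largest to smallest: 88, 87, 57 bp.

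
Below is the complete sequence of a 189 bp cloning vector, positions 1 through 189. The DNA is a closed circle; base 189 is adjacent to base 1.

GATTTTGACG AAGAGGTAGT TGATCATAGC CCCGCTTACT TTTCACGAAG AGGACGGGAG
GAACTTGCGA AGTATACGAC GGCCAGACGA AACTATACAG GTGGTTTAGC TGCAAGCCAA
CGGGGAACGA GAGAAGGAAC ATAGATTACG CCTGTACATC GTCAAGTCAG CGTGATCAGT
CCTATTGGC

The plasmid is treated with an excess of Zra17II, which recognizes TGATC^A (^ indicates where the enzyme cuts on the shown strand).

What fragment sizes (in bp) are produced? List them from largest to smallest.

Zra17II sites (TGATCA) start at positions 21, 173.
Zra17II cuts after base 5 of each site (before the last base), so after positions 25, 177.
Circular molecule, 2 cuts → 2 fragments:
  26–177 → 152 bp
  178–189 then 1–25 → 12 + 25 = 37 bp
Sorted largest to smallest: 152, 37 bp.

152, 37 bp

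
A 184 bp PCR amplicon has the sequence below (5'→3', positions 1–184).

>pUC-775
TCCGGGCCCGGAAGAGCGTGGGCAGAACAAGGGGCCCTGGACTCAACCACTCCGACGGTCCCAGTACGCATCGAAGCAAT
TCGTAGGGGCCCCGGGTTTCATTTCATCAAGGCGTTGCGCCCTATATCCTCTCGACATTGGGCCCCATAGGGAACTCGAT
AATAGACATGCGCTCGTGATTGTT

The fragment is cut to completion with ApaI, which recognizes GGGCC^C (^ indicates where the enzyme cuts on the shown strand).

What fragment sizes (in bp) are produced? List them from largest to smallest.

55, 53, 40, 28, 8 bp

ApaI sites (GGGCCC) start at positions 4, 32, 87, 140.
ApaI cuts after base 5 of each site (before the last base), so after positions 8, 36, 91, 144.
Linear molecule, 4 cuts → 5 fragments:
  1–8 → 8 bp
  9–36 → 28 bp
  37–91 → 55 bp
  92–144 → 53 bp
  145–184 → 40 bp
Sorted largest to smallest: 55, 53, 40, 28, 8 bp.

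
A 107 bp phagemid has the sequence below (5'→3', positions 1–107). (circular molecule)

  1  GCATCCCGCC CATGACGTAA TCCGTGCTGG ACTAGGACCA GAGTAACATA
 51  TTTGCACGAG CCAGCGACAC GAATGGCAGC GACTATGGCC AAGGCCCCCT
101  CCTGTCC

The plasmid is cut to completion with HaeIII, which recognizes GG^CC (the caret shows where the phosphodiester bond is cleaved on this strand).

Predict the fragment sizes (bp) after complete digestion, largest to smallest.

101, 6 bp

HaeIII sites (GGCC) start at positions 87, 93.
HaeIII cuts after base 2 of each site, so after positions 88, 94.
Circular molecule, 2 cuts → 2 fragments:
  89–94 → 6 bp
  95–107 then 1–88 → 13 + 88 = 101 bp
Sorted largest to smallest: 101, 6 bp.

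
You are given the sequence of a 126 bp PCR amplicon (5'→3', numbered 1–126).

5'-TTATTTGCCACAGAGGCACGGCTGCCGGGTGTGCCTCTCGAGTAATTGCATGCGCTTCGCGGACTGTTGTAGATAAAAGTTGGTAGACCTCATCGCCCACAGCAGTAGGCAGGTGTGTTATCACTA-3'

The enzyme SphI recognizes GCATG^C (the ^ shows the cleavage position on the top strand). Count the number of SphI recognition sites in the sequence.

GCATGC occurs starting at position 48.
SphI cuts at 1 site.

1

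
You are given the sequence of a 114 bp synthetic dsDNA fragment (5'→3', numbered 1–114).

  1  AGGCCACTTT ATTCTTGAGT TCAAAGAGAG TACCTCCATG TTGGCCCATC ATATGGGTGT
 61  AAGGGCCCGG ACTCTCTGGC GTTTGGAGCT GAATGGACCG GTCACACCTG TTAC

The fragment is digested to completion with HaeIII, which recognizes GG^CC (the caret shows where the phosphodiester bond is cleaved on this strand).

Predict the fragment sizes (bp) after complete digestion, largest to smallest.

HaeIII sites (GGCC) start at positions 2, 43, 64.
HaeIII cuts after base 2 of each site, so after positions 3, 44, 65.
Linear molecule, 3 cuts → 4 fragments:
  1–3 → 3 bp
  4–44 → 41 bp
  45–65 → 21 bp
  66–114 → 49 bp
Sorted largest to smallest: 49, 41, 21, 3 bp.

49, 41, 21, 3 bp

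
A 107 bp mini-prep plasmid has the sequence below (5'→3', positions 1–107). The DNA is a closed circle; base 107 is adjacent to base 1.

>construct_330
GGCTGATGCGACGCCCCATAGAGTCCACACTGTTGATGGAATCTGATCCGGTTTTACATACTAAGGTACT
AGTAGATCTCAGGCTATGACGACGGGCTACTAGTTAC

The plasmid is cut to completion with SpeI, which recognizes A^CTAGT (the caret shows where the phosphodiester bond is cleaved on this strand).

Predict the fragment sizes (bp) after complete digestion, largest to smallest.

76, 31 bp

SpeI sites (ACTAGT) start at positions 68, 99.
SpeI cuts after the first base of each site, so after positions 68, 99.
Circular molecule, 2 cuts → 2 fragments:
  69–99 → 31 bp
  100–107 then 1–68 → 8 + 68 = 76 bp
Sorted largest to smallest: 76, 31 bp.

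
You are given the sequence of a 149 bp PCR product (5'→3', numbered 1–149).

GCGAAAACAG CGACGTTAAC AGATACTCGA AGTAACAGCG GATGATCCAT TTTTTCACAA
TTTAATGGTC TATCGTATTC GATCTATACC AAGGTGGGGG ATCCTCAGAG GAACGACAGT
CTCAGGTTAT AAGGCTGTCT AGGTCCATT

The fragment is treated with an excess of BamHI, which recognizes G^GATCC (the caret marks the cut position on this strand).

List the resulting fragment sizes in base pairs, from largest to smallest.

The BamHI site (GGATCC) starts at position 99.
BamHI cuts after the first base of each site, so after position 99.
Linear molecule, 1 cut → 2 fragments:
  1–99 → 99 bp
  100–149 → 50 bp
Sorted largest to smallest: 99, 50 bp.

99, 50 bp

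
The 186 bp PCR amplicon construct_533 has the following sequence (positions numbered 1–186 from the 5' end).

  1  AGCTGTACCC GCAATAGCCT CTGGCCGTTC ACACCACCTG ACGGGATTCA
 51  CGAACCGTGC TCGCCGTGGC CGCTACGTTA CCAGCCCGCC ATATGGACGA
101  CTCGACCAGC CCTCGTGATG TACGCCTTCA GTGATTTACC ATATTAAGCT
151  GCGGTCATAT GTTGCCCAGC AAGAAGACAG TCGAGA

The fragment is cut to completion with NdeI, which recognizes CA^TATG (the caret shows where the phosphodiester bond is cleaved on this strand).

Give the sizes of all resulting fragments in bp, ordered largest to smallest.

91, 66, 29 bp

NdeI sites (CATATG) start at positions 90, 156.
NdeI cuts after base 2 of each site, so after positions 91, 157.
Linear molecule, 2 cuts → 3 fragments:
  1–91 → 91 bp
  92–157 → 66 bp
  158–186 → 29 bp
Sorted largest to smallest: 91, 66, 29 bp.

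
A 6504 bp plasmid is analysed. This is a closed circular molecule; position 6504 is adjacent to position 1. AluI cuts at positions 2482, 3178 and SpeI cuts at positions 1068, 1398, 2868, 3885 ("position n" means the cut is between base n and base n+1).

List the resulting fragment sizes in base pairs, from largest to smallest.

3687, 1084, 707, 386, 330, 310 bp

Combined cut positions (sorted): 1068, 1398, 2482, 2868, 3178, 3885.
Circular molecule, 6 cuts → 6 fragments:
  1398 − 1068 = 330 bp
  2482 − 1398 = 1084 bp
  2868 − 2482 = 386 bp
  3178 − 2868 = 310 bp
  3885 − 3178 = 707 bp
  wrap: 6504 − 3885 + 1068 = 3687 bp
Sorted largest to smallest: 3687, 1084, 707, 386, 330, 310 bp.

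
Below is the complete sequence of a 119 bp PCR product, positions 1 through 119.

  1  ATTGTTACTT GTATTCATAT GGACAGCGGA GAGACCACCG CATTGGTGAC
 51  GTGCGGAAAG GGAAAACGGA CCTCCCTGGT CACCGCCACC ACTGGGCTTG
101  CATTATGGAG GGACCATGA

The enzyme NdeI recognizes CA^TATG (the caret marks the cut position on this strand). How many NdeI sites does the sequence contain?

CATATG occurs starting at position 16.
NdeI cuts at 1 site.

1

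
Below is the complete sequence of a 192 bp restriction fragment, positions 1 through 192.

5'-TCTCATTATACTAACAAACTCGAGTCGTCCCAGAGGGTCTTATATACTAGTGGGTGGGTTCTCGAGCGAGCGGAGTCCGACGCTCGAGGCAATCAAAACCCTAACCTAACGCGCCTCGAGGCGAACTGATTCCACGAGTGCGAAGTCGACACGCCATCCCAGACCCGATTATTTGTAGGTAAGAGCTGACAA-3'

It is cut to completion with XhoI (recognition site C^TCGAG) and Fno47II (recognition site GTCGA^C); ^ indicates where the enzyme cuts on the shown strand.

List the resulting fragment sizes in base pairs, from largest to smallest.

XhoI sites (CTCGAG) start at positions 19, 61, 83, 115.
XhoI cuts after the first base of each site, so after positions 19, 61, 83, 115.
The Fno47II site (GTCGAC) starts at position 145.
Fno47II cuts after base 5 of each site (before the last base), so after position 149.
Combined cut positions: 19, 61, 83, 115, 149.
Linear molecule, 5 cuts → 6 fragments:
  1–19 → 19 bp
  20–61 → 42 bp
  62–83 → 22 bp
  84–115 → 32 bp
  116–149 → 34 bp
  150–192 → 43 bp
Sorted largest to smallest: 43, 42, 34, 32, 22, 19 bp.

43, 42, 34, 32, 22, 19 bp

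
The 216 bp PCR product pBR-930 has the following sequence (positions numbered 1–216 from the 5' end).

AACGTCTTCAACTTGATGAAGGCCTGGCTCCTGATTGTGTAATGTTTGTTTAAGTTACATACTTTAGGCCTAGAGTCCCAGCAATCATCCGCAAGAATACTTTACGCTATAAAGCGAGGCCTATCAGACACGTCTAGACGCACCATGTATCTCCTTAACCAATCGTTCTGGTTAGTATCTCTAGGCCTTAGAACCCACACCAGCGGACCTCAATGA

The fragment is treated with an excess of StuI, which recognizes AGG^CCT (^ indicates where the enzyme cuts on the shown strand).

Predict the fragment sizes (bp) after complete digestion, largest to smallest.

66, 51, 46, 31, 22 bp

StuI sites (AGGCCT) start at positions 20, 66, 117, 183.
StuI cuts after base 3 of each site, so after positions 22, 68, 119, 185.
Linear molecule, 4 cuts → 5 fragments:
  1–22 → 22 bp
  23–68 → 46 bp
  69–119 → 51 bp
  120–185 → 66 bp
  186–216 → 31 bp
Sorted largest to smallest: 66, 51, 46, 31, 22 bp.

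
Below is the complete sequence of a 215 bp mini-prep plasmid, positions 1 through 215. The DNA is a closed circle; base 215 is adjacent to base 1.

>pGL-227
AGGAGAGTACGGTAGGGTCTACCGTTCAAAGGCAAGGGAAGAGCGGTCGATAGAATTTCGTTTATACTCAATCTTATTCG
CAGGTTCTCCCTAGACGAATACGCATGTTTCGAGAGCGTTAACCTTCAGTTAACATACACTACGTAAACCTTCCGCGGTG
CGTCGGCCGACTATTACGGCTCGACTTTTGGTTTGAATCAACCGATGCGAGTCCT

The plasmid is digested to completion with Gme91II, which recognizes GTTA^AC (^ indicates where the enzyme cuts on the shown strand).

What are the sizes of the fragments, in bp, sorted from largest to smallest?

204, 11 bp

Gme91II sites (GTTAAC) start at positions 118, 129.
Gme91II cuts after base 4 of each site, so after positions 121, 132.
Circular molecule, 2 cuts → 2 fragments:
  122–132 → 11 bp
  133–215 then 1–121 → 83 + 121 = 204 bp
Sorted largest to smallest: 204, 11 bp.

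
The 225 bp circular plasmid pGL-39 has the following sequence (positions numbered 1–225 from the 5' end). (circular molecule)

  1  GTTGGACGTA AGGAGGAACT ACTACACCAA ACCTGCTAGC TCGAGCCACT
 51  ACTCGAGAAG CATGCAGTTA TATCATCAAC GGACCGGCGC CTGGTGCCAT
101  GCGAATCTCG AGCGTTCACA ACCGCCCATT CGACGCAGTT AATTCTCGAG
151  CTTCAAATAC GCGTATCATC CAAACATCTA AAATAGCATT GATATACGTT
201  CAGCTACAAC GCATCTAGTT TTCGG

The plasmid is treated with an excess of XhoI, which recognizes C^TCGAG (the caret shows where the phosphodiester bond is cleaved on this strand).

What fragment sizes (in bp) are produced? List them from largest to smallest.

120, 55, 38, 12 bp

XhoI sites (CTCGAG) start at positions 40, 52, 107, 145.
XhoI cuts after the first base of each site, so after positions 40, 52, 107, 145.
Circular molecule, 4 cuts → 4 fragments:
  41–52 → 12 bp
  53–107 → 55 bp
  108–145 → 38 bp
  146–225 then 1–40 → 80 + 40 = 120 bp
Sorted largest to smallest: 120, 55, 38, 12 bp.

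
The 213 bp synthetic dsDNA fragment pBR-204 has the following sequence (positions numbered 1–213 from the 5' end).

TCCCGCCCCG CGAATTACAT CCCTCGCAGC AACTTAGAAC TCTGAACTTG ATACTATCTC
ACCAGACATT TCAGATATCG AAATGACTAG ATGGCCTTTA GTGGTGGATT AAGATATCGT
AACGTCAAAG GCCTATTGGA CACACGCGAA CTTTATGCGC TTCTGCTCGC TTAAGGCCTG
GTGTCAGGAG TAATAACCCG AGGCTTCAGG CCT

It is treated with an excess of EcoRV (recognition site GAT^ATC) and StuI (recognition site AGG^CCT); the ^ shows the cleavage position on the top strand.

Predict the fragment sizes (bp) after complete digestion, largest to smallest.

76, 45, 39, 34, 16, 3 bp

EcoRV sites (GATATC) start at positions 74, 113.
EcoRV cuts after base 3 of each site, so after positions 76, 115.
StuI sites (AGGCCT) start at positions 129, 174, 208.
StuI cuts after base 3 of each site, so after positions 131, 176, 210.
Combined cut positions: 76, 115, 131, 176, 210.
Linear molecule, 5 cuts → 6 fragments:
  1–76 → 76 bp
  77–115 → 39 bp
  116–131 → 16 bp
  132–176 → 45 bp
  177–210 → 34 bp
  211–213 → 3 bp
Sorted largest to smallest: 76, 45, 39, 34, 16, 3 bp.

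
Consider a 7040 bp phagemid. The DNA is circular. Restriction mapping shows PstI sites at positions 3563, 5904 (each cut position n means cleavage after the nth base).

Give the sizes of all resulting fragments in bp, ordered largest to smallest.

4699, 2341 bp

Circular molecule, 2 cuts → 2 fragments:
  5904 − 3563 = 2341 bp
  wrap: 7040 − 5904 + 3563 = 4699 bp
Sorted largest to smallest: 4699, 2341 bp.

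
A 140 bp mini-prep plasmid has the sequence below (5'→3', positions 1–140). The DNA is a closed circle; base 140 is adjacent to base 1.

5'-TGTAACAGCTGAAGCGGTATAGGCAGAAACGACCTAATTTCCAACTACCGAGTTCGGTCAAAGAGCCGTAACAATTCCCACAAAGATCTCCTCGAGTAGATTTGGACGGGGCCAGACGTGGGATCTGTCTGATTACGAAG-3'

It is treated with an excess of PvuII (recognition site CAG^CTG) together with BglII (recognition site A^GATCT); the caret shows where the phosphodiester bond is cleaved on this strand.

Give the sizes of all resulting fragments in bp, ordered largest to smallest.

76, 64 bp

The PvuII site (CAGCTG) starts at position 6.
PvuII cuts after base 3 of each site, so after position 8.
The BglII site (AGATCT) starts at position 84.
BglII cuts after the first base of each site, so after position 84.
Combined cut positions: 8, 84.
Circular molecule, 2 cuts → 2 fragments:
  9–84 → 76 bp
  85–140 then 1–8 → 56 + 8 = 64 bp
Sorted largest to smallest: 76, 64 bp.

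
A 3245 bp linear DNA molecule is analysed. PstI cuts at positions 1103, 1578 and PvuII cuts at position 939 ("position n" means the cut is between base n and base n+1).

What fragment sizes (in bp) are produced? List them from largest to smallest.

Combined cut positions (sorted): 939, 1103, 1578.
Linear molecule, 3 cuts → 4 fragments:
  939 − 0 = 939 bp
  1103 − 939 = 164 bp
  1578 − 1103 = 475 bp
  3245 − 1578 = 1667 bp
Sorted largest to smallest: 1667, 939, 475, 164 bp.

1667, 939, 475, 164 bp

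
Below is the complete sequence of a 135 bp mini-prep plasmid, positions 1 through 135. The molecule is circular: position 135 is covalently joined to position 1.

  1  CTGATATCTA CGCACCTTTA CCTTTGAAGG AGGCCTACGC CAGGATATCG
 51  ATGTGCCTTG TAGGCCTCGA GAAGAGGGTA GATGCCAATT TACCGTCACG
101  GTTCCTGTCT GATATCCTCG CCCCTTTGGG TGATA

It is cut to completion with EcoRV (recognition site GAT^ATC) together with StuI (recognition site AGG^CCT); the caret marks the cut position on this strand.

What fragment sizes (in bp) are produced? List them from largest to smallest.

EcoRV sites (GATATC) start at positions 3, 44, 111.
EcoRV cuts after base 3 of each site, so after positions 5, 46, 113.
StuI sites (AGGCCT) start at positions 31, 62.
StuI cuts after base 3 of each site, so after positions 33, 64.
Combined cut positions: 5, 33, 46, 64, 113.
Circular molecule, 5 cuts → 5 fragments:
  6–33 → 28 bp
  34–46 → 13 bp
  47–64 → 18 bp
  65–113 → 49 bp
  114–135 then 1–5 → 22 + 5 = 27 bp
Sorted largest to smallest: 49, 28, 27, 18, 13 bp.

49, 28, 27, 18, 13 bp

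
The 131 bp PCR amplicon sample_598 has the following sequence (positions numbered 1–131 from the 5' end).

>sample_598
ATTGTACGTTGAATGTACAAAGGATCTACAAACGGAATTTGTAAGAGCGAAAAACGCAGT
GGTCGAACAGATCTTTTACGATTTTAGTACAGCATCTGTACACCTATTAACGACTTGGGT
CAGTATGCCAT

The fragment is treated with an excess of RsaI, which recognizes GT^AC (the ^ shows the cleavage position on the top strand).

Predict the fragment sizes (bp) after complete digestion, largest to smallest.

RsaI sites (GTAC) start at positions 4, 15, 87, 98.
RsaI cuts after base 2 of each site, so after positions 5, 16, 88, 99.
Linear molecule, 4 cuts → 5 fragments:
  1–5 → 5 bp
  6–16 → 11 bp
  17–88 → 72 bp
  89–99 → 11 bp
  100–131 → 32 bp
Sorted largest to smallest: 72, 32, 11, 11, 5 bp.

72, 32, 11, 11, 5 bp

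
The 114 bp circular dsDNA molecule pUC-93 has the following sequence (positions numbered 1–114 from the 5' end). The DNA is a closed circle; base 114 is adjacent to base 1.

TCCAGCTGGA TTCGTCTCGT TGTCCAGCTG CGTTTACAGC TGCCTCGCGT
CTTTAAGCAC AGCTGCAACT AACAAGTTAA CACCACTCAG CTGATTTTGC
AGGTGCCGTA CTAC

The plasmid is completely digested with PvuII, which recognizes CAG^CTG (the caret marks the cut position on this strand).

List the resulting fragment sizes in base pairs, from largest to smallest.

PvuII sites (CAGCTG) start at positions 3, 25, 37, 60, 88.
PvuII cuts after base 3 of each site, so after positions 5, 27, 39, 62, 90.
Circular molecule, 5 cuts → 5 fragments:
  6–27 → 22 bp
  28–39 → 12 bp
  40–62 → 23 bp
  63–90 → 28 bp
  91–114 then 1–5 → 24 + 5 = 29 bp
Sorted largest to smallest: 29, 28, 23, 22, 12 bp.

29, 28, 23, 22, 12 bp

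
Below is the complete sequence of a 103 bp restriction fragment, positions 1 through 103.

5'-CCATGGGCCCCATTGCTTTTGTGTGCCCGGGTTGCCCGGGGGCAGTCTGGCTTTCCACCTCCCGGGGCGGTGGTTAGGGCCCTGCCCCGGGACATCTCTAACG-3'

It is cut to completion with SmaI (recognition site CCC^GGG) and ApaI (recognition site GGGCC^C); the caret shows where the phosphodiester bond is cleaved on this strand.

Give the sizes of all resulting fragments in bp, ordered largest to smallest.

SmaI sites (CCCGGG) start at positions 26, 35, 61, 86.
SmaI cuts after base 3 of each site, so after positions 28, 37, 63, 88.
ApaI sites (GGGCCC) start at positions 5, 77.
ApaI cuts after base 5 of each site (before the last base), so after positions 9, 81.
Combined cut positions: 9, 28, 37, 63, 81, 88.
Linear molecule, 6 cuts → 7 fragments:
  1–9 → 9 bp
  10–28 → 19 bp
  29–37 → 9 bp
  38–63 → 26 bp
  64–81 → 18 bp
  82–88 → 7 bp
  89–103 → 15 bp
Sorted largest to smallest: 26, 19, 18, 15, 9, 9, 7 bp.

26, 19, 18, 15, 9, 9, 7 bp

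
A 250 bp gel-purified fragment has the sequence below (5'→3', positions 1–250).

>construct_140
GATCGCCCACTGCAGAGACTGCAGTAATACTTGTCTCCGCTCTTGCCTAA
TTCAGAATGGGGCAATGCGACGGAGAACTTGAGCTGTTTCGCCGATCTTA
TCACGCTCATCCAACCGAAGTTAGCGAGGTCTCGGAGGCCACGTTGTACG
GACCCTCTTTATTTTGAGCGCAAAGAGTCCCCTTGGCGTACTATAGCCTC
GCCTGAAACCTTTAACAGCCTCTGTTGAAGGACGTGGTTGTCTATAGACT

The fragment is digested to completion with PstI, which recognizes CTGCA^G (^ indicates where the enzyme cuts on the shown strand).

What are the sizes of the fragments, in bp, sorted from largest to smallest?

PstI sites (CTGCAG) start at positions 10, 19.
PstI cuts after base 5 of each site (before the last base), so after positions 14, 23.
Linear molecule, 2 cuts → 3 fragments:
  1–14 → 14 bp
  15–23 → 9 bp
  24–250 → 227 bp
Sorted largest to smallest: 227, 14, 9 bp.

227, 14, 9 bp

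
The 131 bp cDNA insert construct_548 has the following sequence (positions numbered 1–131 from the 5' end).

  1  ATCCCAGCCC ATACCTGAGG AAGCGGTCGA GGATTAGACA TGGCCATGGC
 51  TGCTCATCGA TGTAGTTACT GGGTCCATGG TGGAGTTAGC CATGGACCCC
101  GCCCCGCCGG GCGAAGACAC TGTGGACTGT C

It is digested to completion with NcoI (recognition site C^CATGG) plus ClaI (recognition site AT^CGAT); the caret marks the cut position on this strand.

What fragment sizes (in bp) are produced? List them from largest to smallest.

44, 41, 18, 15, 13 bp

NcoI sites (CCATGG) start at positions 44, 75, 90.
NcoI cuts after the first base of each site, so after positions 44, 75, 90.
The ClaI site (ATCGAT) starts at position 56.
ClaI cuts after base 2 of each site, so after position 57.
Combined cut positions: 44, 57, 75, 90.
Linear molecule, 4 cuts → 5 fragments:
  1–44 → 44 bp
  45–57 → 13 bp
  58–75 → 18 bp
  76–90 → 15 bp
  91–131 → 41 bp
Sorted largest to smallest: 44, 41, 18, 15, 13 bp.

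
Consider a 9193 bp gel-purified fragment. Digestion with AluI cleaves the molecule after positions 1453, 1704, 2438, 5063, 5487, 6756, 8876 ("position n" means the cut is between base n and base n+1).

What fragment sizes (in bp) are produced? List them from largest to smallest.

2625, 2120, 1453, 1269, 734, 424, 317, 251 bp

Linear molecule, 7 cuts → 8 fragments:
  1453 − 0 = 1453 bp
  1704 − 1453 = 251 bp
  2438 − 1704 = 734 bp
  5063 − 2438 = 2625 bp
  5487 − 5063 = 424 bp
  6756 − 5487 = 1269 bp
  8876 − 6756 = 2120 bp
  9193 − 8876 = 317 bp
Sorted largest to smallest: 2625, 2120, 1453, 1269, 734, 424, 317, 251 bp.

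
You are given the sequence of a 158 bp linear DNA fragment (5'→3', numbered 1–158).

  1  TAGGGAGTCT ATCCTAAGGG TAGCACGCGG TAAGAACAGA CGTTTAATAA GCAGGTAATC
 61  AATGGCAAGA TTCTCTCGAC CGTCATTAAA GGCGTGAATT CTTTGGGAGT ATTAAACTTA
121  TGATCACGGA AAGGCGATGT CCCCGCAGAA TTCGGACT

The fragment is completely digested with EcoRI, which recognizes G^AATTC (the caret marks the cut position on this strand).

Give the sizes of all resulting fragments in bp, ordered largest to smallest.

EcoRI sites (GAATTC) start at positions 96, 148.
EcoRI cuts after the first base of each site, so after positions 96, 148.
Linear molecule, 2 cuts → 3 fragments:
  1–96 → 96 bp
  97–148 → 52 bp
  149–158 → 10 bp
Sorted largest to smallest: 96, 52, 10 bp.

96, 52, 10 bp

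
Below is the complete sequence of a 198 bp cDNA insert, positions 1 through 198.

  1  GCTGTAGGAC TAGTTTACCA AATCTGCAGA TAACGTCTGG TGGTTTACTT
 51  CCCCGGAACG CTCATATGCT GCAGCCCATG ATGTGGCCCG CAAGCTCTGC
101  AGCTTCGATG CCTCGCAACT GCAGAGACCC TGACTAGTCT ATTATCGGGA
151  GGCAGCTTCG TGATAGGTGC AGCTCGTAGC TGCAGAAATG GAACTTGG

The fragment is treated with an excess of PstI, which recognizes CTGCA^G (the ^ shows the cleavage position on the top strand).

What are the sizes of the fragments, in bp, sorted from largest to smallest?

61, 45, 28, 28, 22, 14 bp

PstI sites (CTGCAG) start at positions 24, 69, 97, 119, 180.
PstI cuts after base 5 of each site (before the last base), so after positions 28, 73, 101, 123, 184.
Linear molecule, 5 cuts → 6 fragments:
  1–28 → 28 bp
  29–73 → 45 bp
  74–101 → 28 bp
  102–123 → 22 bp
  124–184 → 61 bp
  185–198 → 14 bp
Sorted largest to smallest: 61, 45, 28, 28, 22, 14 bp.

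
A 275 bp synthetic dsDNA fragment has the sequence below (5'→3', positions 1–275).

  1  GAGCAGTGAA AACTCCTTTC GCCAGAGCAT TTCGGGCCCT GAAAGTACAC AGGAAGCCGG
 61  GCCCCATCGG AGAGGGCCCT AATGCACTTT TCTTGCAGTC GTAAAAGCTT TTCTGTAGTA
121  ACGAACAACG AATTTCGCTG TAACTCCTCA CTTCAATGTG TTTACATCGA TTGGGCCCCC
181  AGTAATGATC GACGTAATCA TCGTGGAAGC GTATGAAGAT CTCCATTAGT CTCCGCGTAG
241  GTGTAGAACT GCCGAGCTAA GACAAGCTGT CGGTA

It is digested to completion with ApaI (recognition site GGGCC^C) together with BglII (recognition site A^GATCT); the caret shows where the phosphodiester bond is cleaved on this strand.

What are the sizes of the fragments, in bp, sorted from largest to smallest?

99, 58, 40, 38, 25, 15 bp

ApaI sites (GGGCCC) start at positions 34, 59, 74, 173.
ApaI cuts after base 5 of each site (before the last base), so after positions 38, 63, 78, 177.
The BglII site (AGATCT) starts at position 217.
BglII cuts after the first base of each site, so after position 217.
Combined cut positions: 38, 63, 78, 177, 217.
Linear molecule, 5 cuts → 6 fragments:
  1–38 → 38 bp
  39–63 → 25 bp
  64–78 → 15 bp
  79–177 → 99 bp
  178–217 → 40 bp
  218–275 → 58 bp
Sorted largest to smallest: 99, 58, 40, 38, 25, 15 bp.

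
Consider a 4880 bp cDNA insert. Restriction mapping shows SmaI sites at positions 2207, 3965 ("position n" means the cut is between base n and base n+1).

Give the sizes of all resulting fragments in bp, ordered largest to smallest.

2207, 1758, 915 bp

Linear molecule, 2 cuts → 3 fragments:
  2207 − 0 = 2207 bp
  3965 − 2207 = 1758 bp
  4880 − 3965 = 915 bp
Sorted largest to smallest: 2207, 1758, 915 bp.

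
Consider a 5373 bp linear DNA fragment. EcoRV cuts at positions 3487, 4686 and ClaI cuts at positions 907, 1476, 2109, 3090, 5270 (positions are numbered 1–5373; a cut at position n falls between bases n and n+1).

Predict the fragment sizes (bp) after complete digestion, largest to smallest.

1199, 981, 907, 633, 584, 569, 397, 103 bp

Combined cut positions (sorted): 907, 1476, 2109, 3090, 3487, 4686, 5270.
Linear molecule, 7 cuts → 8 fragments:
  907 − 0 = 907 bp
  1476 − 907 = 569 bp
  2109 − 1476 = 633 bp
  3090 − 2109 = 981 bp
  3487 − 3090 = 397 bp
  4686 − 3487 = 1199 bp
  5270 − 4686 = 584 bp
  5373 − 5270 = 103 bp
Sorted largest to smallest: 1199, 981, 907, 633, 584, 569, 397, 103 bp.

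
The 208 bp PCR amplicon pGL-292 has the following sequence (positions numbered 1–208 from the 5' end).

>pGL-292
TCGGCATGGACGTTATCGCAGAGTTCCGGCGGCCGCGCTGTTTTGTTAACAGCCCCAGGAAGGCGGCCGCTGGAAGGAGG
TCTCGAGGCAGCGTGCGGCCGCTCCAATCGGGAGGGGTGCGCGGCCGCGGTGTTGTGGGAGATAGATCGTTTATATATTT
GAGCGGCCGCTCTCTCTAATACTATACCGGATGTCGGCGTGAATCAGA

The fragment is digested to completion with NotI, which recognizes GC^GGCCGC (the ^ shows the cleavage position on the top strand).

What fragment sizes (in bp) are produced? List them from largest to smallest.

44, 42, 34, 32, 30, 26 bp

NotI sites (GCGGCCGC) start at positions 29, 63, 95, 121, 163.
NotI cuts after base 2 of each site, so after positions 30, 64, 96, 122, 164.
Linear molecule, 5 cuts → 6 fragments:
  1–30 → 30 bp
  31–64 → 34 bp
  65–96 → 32 bp
  97–122 → 26 bp
  123–164 → 42 bp
  165–208 → 44 bp
Sorted largest to smallest: 44, 42, 34, 32, 30, 26 bp.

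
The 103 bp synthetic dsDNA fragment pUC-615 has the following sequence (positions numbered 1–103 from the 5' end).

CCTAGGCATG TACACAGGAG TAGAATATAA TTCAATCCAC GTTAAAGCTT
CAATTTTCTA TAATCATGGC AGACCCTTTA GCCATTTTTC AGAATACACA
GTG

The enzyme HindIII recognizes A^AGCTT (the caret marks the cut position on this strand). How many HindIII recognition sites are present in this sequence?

1

AAGCTT occurs starting at position 45.
HindIII cuts at 1 site.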